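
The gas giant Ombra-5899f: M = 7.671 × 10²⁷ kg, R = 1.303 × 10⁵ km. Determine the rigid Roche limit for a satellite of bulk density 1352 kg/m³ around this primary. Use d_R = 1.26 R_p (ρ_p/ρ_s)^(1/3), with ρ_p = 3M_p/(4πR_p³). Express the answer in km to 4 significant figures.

ρ_p = 3M_p/(4πR_p³) = 3 × (7.671 × 10²⁷) / (4π × (1.303 × 10⁸ m)³) = 827.8 kg/m³
d_R = 1.26 × 1.303 × 10⁵ km × (827.8/1352)^(1/3)
    = 1.394 × 10⁵ km

1.394 × 10⁵ km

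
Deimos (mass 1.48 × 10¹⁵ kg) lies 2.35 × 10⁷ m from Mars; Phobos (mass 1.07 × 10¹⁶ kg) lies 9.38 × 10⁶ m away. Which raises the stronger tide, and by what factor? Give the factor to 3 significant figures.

Phobos, by a factor of ≈ 114

Tidal stretch scales as M/d³; compute that for each body.
Deimos: (1.48 × 10¹⁵) / (2.35 × 10⁷)³ = 1.140 × 10⁻⁷
Phobos: (1.07 × 10¹⁶) / (9.38 × 10⁶)³ = 1.297 × 10⁻⁵
Ratio (larger/smaller) = 114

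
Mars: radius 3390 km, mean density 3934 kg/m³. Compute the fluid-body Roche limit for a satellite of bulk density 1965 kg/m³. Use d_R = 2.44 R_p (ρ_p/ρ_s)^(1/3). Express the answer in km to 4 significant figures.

d_R = 2.44 × 3390 km × (3934/1965)^(1/3)
    = 10430 km

10430 km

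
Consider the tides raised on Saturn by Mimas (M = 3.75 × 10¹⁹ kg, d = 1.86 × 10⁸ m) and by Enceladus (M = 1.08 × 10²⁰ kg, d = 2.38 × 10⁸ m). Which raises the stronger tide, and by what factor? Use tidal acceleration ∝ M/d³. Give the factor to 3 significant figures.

Enceladus, by a factor of ≈ 1.37

Tidal stretch scales as M/d³; compute that for each body.
Mimas: (3.75 × 10¹⁹) / (1.86 × 10⁸)³ = 5.828 × 10⁻⁶
Enceladus: (1.08 × 10²⁰) / (2.38 × 10⁸)³ = 8.011 × 10⁻⁶
Ratio (larger/smaller) = 1.37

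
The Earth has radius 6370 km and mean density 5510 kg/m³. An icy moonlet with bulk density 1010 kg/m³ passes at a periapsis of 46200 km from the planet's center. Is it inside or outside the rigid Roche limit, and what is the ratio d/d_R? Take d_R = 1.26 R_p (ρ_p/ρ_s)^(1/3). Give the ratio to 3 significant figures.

outside; d/d_R ≈ 3.27

d_R = 1.26 × (6370 km) × (5510/1010)^(1/3) = 14130 km
d/d_R = (46200) / (14130) = 3.27
Since d/d_R > 1, the body is outside the Roche limit.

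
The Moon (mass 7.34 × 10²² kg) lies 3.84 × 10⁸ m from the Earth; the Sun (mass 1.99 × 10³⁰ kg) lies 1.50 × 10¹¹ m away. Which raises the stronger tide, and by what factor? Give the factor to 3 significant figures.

The Moon, by a factor of ≈ 2.20

The tide-raising term goes as M/d³ (the gradient of a 1/d² field).
The Moon: (7.34 × 10²²) / (3.84 × 10⁸)³ = 1.296 × 10⁻³
The Sun: (1.99 × 10³⁰) / (1.50 × 10¹¹)³ = 5.896 × 10⁻⁴
Ratio (larger/smaller) = 2.20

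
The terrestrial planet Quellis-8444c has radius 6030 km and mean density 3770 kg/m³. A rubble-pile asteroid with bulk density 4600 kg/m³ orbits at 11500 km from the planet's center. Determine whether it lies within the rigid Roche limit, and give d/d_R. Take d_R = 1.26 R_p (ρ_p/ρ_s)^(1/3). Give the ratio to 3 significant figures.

d_R = 1.26 × (6030 km) × (3770/4600)^(1/3) = 7110 km
d/d_R = (11500) / (7110) = 1.62
Since d/d_R > 1, the body is outside the Roche limit.

outside; d/d_R ≈ 1.62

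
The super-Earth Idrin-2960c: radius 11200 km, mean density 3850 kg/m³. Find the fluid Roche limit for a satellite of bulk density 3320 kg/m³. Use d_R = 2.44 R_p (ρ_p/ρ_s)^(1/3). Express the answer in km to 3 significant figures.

d_R = 2.44 × 11200 km × (3850/3320)^(1/3)
    = 28700 km

28700 km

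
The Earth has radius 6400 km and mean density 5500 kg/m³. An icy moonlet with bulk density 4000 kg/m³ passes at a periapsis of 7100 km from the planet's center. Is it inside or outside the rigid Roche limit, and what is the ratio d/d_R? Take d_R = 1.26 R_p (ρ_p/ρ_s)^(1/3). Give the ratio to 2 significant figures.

d_R = 1.26 × (6400 km) × (5500/4000)^(1/3) = 8967 km
d/d_R = (7100) / (8967) = 0.79
Since d/d_R < 1, the body is inside the Roche limit.

inside; d/d_R ≈ 0.79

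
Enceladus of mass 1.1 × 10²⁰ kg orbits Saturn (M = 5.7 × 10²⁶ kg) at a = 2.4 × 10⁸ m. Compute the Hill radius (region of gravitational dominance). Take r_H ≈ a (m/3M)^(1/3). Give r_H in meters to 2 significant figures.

r_H ≈ a (m/3M)^(1/3)
    = (2.4 × 10⁸) × (1.1 × 10²⁰ / (3 × 5.7 × 10²⁶))^(1/3)
    = 9.6 × 10⁵ m

9.6 × 10⁵ m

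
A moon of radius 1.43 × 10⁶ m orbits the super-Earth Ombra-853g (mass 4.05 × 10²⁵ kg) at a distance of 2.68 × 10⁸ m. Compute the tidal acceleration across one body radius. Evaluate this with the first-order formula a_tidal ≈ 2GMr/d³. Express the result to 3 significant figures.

4.02 × 10⁻⁴ m/s²

Δa = 2GMr/d³
   = 2 × (6.674 × 10⁻¹¹) × (4.05 × 10²⁵) × (1.43 × 10⁶) / (2.68 × 10⁸)³
   = 4.02 × 10⁻⁴ m/s²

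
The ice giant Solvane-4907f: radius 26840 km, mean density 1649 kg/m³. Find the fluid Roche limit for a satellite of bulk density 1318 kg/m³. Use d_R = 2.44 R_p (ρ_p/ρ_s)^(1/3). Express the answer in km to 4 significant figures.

70570 km

d_R = 2.44 × 26840 km × (1649/1318)^(1/3)
    = 70570 km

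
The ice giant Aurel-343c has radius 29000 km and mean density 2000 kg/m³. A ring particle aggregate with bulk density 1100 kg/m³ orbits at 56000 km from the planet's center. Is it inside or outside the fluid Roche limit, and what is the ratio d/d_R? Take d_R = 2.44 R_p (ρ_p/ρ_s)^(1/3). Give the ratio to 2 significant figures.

inside; d/d_R ≈ 0.65

d_R = 2.44 × (29000 km) × (2000/1100)^(1/3) = 86360 km
d/d_R = (56000) / (86360) = 0.65
Since d/d_R < 1, the body is inside the Roche limit.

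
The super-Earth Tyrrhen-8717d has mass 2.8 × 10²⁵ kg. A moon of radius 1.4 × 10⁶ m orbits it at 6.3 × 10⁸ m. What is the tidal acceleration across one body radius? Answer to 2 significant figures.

Δa = 2GMr/d³
   = 2 × (6.674 × 10⁻¹¹) × (2.8 × 10²⁵) × (1.4 × 10⁶) / (6.3 × 10⁸)³
   = 2.1 × 10⁻⁵ m/s²

2.1 × 10⁻⁵ m/s²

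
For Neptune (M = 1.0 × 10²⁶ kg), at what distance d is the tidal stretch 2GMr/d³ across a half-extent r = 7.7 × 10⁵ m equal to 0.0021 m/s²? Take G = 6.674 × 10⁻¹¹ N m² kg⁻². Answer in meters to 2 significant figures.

1.7 × 10⁸ m

2GMr/d³ = a_tidal  ⇒  d = (2GMr / a_tidal)^(1/3)
d = (2 × 6.674×10⁻¹¹ × (1.0 × 10²⁶) × (7.7 × 10⁵) / (0.0021))^(1/3)
  = 1.7 × 10⁸ m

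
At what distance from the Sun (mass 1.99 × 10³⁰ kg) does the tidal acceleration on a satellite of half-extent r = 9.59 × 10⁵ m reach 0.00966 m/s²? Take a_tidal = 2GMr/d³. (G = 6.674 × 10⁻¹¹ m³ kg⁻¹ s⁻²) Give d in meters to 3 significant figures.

2GMr/d³ = a_tidal  ⇒  d = (2GMr / a_tidal)^(1/3)
d = (2 × 6.674×10⁻¹¹ × (1.99 × 10³⁰) × (9.59 × 10⁵) / (0.00966))^(1/3)
  = 2.98 × 10⁹ m

2.98 × 10⁹ m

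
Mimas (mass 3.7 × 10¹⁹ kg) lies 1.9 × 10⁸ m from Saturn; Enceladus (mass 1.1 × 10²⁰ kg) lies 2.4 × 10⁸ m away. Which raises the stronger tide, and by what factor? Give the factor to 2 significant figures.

Tidal acceleration ∝ M/d³, so compare M/d³ for each.
Mimas: (3.7 × 10¹⁹) / (1.9 × 10⁸)³ = 5.394 × 10⁻⁶
Enceladus: (1.1 × 10²⁰) / (2.4 × 10⁸)³ = 7.957 × 10⁻⁶
Ratio (larger/smaller) = 1.5

Enceladus, by a factor of ≈ 1.5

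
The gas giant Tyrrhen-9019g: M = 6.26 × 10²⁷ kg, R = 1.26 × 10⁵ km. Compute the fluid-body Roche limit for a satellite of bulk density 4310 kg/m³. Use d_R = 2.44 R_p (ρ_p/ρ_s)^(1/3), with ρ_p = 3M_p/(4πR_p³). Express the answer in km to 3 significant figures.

ρ_p = 3M_p/(4πR_p³) = 3 × (6.26 × 10²⁷) / (4π × (1.26 × 10⁸ m)³) = 747 kg/m³
d_R = 2.44 × 1.26 × 10⁵ km × (747/4310)^(1/3)
    = 1.71 × 10⁵ km

1.71 × 10⁵ km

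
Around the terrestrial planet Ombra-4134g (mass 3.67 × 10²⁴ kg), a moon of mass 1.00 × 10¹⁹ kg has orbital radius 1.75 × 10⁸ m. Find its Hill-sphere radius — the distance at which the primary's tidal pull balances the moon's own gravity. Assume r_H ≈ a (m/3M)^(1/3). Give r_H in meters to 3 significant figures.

r_H ≈ a (m/3M)^(1/3)
    = (1.75 × 10⁸) × (1.00 × 10¹⁹ / (3 × 3.67 × 10²⁴))^(1/3)
    = 1.69 × 10⁶ m

1.69 × 10⁶ m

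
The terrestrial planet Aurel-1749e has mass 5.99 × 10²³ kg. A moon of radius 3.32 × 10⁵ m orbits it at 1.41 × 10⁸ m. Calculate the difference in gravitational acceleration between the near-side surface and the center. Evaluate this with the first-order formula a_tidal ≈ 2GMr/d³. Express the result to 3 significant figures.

a_tidal = 2GMr/d³
        = 2 × (6.674 × 10⁻¹¹) × (5.99 × 10²³) × (3.32 × 10⁵) / (1.41 × 10⁸)³
        = 9.47 × 10⁻⁶ m/s²

9.47 × 10⁻⁶ m/s²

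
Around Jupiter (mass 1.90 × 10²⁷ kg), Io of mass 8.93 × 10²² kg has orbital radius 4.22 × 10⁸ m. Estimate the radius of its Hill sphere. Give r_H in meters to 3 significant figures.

1.06 × 10⁷ m

r_H ≈ a (m/3M)^(1/3)
    = (4.22 × 10⁸) × (8.93 × 10²² / (3 × 1.90 × 10²⁷))^(1/3)
    = 1.06 × 10⁷ m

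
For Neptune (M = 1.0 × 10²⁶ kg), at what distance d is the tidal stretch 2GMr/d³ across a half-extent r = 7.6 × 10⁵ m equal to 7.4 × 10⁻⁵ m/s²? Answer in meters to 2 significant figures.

5.2 × 10⁸ m

2GMr/d³ = a_tidal  ⇒  d = (2GMr / a_tidal)^(1/3)
d = (2 × 6.674×10⁻¹¹ × (1.0 × 10²⁶) × (7.6 × 10⁵) / (7.4 × 10⁻⁵))^(1/3)
  = 5.2 × 10⁸ m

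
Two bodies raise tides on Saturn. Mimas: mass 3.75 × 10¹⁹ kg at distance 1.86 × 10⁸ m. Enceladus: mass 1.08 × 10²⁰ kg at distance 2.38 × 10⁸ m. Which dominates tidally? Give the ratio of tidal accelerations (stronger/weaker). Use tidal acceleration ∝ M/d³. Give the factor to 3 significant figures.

Enceladus, by a factor of ≈ 1.37

Tidal acceleration ∝ M/d³, so compare M/d³ for each.
Mimas: (3.75 × 10¹⁹) / (1.86 × 10⁸)³ = 5.828 × 10⁻⁶
Enceladus: (1.08 × 10²⁰) / (2.38 × 10⁸)³ = 8.011 × 10⁻⁶
Ratio (larger/smaller) = 1.37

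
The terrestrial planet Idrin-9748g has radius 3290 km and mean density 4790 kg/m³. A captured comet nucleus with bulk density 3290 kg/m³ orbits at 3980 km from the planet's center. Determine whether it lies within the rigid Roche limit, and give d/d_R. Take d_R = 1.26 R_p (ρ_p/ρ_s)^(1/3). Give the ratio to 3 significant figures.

inside; d/d_R ≈ 0.847

d_R = 1.26 × (3290 km) × (4790/3290)^(1/3) = 4698 km
d/d_R = (3980) / (4698) = 0.847
Since d/d_R < 1, the body is inside the Roche limit.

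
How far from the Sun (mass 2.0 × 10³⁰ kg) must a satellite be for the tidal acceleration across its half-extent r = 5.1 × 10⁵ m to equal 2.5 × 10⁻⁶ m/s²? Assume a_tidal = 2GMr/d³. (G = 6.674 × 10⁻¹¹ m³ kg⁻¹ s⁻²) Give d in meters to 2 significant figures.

2GMr/d³ = a_tidal  ⇒  d = (2GMr / a_tidal)^(1/3)
d = (2 × 6.674×10⁻¹¹ × (2.0 × 10³⁰) × (5.1 × 10⁵) / (2.5 × 10⁻⁶))^(1/3)
  = 3.8 × 10¹⁰ m

3.8 × 10¹⁰ m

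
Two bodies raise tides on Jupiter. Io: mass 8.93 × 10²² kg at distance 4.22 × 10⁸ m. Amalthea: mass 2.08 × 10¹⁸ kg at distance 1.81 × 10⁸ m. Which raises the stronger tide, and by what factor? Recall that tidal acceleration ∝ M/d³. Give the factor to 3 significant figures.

Compare M/d³ for the two perturbers:
Io: (8.93 × 10²²) / (4.22 × 10⁸)³ = 1.188 × 10⁻³
Amalthea: (2.08 × 10¹⁸) / (1.81 × 10⁸)³ = 3.508 × 10⁻⁷
Ratio (larger/smaller) = 3390

Io, by a factor of ≈ 3390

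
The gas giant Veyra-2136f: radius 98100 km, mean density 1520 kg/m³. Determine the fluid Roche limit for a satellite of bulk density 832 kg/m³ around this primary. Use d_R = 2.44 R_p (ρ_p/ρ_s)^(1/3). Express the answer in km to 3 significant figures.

2.93 × 10⁵ km

d_R = 2.44 × 98100 km × (1520/832)^(1/3)
    = 2.93 × 10⁵ km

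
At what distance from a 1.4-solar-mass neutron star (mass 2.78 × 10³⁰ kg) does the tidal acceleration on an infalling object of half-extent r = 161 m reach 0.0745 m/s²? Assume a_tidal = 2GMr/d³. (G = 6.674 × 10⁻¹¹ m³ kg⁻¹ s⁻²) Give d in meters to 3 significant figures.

2GMr/d³ = a_tidal  ⇒  d = (2GMr / a_tidal)^(1/3)
d = (2 × 6.674×10⁻¹¹ × (2.78 × 10³⁰) × (161) / (0.0745))^(1/3)
  = 9.29 × 10⁷ m

9.29 × 10⁷ m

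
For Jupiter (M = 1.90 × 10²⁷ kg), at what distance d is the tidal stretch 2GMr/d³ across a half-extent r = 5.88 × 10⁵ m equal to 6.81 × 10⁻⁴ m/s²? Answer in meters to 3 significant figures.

6.03 × 10⁸ m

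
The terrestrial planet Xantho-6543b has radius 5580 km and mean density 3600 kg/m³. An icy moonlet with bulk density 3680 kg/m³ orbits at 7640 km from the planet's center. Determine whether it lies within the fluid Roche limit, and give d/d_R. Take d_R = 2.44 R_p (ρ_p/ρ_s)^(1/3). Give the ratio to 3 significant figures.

d_R = 2.44 × (5580 km) × (3600/3680)^(1/3) = 13520 km
d/d_R = (7640) / (13520) = 0.565
Since d/d_R < 1, the body is inside the Roche limit.

inside; d/d_R ≈ 0.565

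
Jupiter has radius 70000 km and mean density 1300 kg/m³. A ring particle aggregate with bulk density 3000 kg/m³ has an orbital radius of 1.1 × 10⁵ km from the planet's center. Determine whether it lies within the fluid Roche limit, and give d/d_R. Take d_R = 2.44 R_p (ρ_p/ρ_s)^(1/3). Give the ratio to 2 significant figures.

inside; d/d_R ≈ 0.85

d_R = 2.44 × (70000 km) × (1300/3000)^(1/3) = 1.292 × 10⁵ km
d/d_R = (1.1 × 10⁵) / (1.292 × 10⁵) = 0.85
Since d/d_R < 1, the body is inside the Roche limit.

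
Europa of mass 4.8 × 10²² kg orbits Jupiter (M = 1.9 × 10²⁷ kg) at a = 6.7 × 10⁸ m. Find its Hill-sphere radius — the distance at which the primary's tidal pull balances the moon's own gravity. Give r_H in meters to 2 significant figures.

r_H ≈ a (m/3M)^(1/3)
    = (6.7 × 10⁸) × (4.8 × 10²² / (3 × 1.9 × 10²⁷))^(1/3)
    = 1.4 × 10⁷ m

1.4 × 10⁷ m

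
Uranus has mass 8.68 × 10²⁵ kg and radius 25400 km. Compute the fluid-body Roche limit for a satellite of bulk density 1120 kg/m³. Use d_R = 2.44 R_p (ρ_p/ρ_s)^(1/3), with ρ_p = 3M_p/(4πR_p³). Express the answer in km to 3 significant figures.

64500 km

ρ_p = 3M_p/(4πR_p³) = 3 × (8.68 × 10²⁵) / (4π × (2.54 × 10⁷ m)³) = 1260 kg/m³
d_R = 2.44 × 25400 km × (1260/1120)^(1/3)
    = 64500 km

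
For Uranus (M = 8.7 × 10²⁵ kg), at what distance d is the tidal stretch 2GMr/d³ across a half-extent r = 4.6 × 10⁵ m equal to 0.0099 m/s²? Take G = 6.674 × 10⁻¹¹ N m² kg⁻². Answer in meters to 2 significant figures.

8.1 × 10⁷ m

2GMr/d³ = a_tidal  ⇒  d = (2GMr / a_tidal)^(1/3)
d = (2 × 6.674×10⁻¹¹ × (8.7 × 10²⁵) × (4.6 × 10⁵) / (0.0099))^(1/3)
  = 8.1 × 10⁷ m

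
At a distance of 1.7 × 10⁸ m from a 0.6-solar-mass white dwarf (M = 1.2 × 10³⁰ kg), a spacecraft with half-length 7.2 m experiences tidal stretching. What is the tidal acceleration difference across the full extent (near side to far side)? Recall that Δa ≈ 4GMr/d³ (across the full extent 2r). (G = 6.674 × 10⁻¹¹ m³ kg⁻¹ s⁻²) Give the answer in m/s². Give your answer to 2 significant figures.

Δa = 4GMr/d³
   = 4 × (6.674 × 10⁻¹¹) × (1.2 × 10³⁰) × (7.2) / (1.7 × 10⁸)³
   = 4.7 × 10⁻⁴ m/s²

4.7 × 10⁻⁴ m/s²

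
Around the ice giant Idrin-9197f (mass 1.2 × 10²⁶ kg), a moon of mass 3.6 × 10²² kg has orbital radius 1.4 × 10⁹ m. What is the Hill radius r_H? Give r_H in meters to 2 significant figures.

6.5 × 10⁷ m

r_H ≈ a (m/3M)^(1/3)
    = (1.4 × 10⁹) × (3.6 × 10²² / (3 × 1.2 × 10²⁶))^(1/3)
    = 6.5 × 10⁷ m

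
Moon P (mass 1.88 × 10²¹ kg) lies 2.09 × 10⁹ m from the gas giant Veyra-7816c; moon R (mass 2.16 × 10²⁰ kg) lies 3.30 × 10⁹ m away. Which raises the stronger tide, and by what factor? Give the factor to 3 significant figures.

Moon P, by a factor of ≈ 34.3

The tide-raising term goes as M/d³ (the gradient of a 1/d² field).
Moon P: (1.88 × 10²¹) / (2.09 × 10⁹)³ = 2.059 × 10⁻⁷
Moon R: (2.16 × 10²⁰) / (3.30 × 10⁹)³ = 6.011 × 10⁻⁹
Ratio (larger/smaller) = 34.3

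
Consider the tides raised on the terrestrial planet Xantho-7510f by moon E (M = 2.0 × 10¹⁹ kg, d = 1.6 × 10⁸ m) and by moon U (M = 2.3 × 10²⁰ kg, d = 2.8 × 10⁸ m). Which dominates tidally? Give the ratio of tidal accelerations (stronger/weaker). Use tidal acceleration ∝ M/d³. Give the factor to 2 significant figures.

Moon U, by a factor of ≈ 2.1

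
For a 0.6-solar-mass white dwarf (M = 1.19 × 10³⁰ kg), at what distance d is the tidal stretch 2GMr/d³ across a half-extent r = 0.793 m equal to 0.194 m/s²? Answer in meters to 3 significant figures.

2GMr/d³ = a_tidal  ⇒  d = (2GMr / a_tidal)^(1/3)
d = (2 × 6.674×10⁻¹¹ × (1.19 × 10³⁰) × (0.793) / (0.194))^(1/3)
  = 8.66 × 10⁶ m

8.66 × 10⁶ m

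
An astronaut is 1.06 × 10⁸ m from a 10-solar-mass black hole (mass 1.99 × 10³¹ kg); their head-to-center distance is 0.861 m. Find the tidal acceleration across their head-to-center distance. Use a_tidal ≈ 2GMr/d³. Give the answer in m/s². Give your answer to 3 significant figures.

Δa = 2GMr/d³
   = 2 × (6.674 × 10⁻¹¹) × (1.99 × 10³¹) × (0.861) / (1.06 × 10⁸)³
   = 1.92 × 10⁻³ m/s²

1.92 × 10⁻³ m/s²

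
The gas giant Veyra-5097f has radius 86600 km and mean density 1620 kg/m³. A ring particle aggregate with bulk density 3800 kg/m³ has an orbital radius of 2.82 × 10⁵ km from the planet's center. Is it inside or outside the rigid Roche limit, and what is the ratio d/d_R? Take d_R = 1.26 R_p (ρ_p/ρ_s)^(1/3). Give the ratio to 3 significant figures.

d_R = 1.26 × (86600 km) × (1620/3800)^(1/3) = 82120 km
d/d_R = (2.82 × 10⁵) / (82120) = 3.43
Since d/d_R > 1, the body is outside the Roche limit.

outside; d/d_R ≈ 3.43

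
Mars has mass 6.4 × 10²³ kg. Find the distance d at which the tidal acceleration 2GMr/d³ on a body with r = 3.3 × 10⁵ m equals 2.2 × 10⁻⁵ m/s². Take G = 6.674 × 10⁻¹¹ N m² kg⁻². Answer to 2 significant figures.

2GMr/d³ = a_tidal  ⇒  d = (2GMr / a_tidal)^(1/3)
d = (2 × 6.674×10⁻¹¹ × (6.4 × 10²³) × (3.3 × 10⁵) / (2.2 × 10⁻⁵))^(1/3)
  = 1.1 × 10⁸ m

1.1 × 10⁸ m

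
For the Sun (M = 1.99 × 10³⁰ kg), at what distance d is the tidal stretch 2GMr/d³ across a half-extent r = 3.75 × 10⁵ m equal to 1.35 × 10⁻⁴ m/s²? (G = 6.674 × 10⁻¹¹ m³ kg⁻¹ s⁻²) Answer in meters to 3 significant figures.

9.04 × 10⁹ m

2GMr/d³ = a_tidal  ⇒  d = (2GMr / a_tidal)^(1/3)
d = (2 × 6.674×10⁻¹¹ × (1.99 × 10³⁰) × (3.75 × 10⁵) / (1.35 × 10⁻⁴))^(1/3)
  = 9.04 × 10⁹ m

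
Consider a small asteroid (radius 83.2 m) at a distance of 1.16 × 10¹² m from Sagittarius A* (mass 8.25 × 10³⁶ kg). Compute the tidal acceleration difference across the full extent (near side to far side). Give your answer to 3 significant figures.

1.17 × 10⁻⁷ m/s²

a_tidal = 4GMr/d³
        = 4 × (6.674 × 10⁻¹¹) × (8.25 × 10³⁶) × (83.2) / (1.16 × 10¹²)³
        = 1.17 × 10⁻⁷ m/s²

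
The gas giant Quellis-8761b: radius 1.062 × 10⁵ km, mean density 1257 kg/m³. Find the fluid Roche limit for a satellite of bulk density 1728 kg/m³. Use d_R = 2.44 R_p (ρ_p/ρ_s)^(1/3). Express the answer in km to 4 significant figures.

d_R = 2.44 × 1.062 × 10⁵ km × (1257/1728)^(1/3)
    = 2.330 × 10⁵ km

2.330 × 10⁵ km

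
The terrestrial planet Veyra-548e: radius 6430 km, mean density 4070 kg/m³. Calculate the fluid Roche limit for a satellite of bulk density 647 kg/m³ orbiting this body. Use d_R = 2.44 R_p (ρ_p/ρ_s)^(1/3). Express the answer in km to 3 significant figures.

29000 km

d_R = 2.44 × 6430 km × (4070/647)^(1/3)
    = 29000 km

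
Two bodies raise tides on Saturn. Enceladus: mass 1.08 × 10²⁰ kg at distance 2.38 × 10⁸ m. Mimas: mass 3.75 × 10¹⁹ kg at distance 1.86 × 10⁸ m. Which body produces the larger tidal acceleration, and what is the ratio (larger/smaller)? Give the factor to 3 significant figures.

Enceladus, by a factor of ≈ 1.37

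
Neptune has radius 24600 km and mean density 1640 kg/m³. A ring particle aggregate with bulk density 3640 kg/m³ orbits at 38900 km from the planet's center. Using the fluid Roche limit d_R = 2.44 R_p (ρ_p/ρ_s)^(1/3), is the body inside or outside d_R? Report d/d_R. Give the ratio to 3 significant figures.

d_R = 2.44 × (24600 km) × (1640/3640)^(1/3) = 46020 km
d/d_R = (38900) / (46020) = 0.845
Since d/d_R < 1, the body is inside the Roche limit.

inside; d/d_R ≈ 0.845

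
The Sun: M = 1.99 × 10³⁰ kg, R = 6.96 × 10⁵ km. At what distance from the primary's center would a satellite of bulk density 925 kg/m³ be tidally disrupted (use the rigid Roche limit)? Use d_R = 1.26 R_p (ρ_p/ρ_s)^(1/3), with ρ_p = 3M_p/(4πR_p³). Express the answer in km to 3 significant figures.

ρ_p = 3M_p/(4πR_p³) = 3 × (1.99 × 10³⁰) / (4π × (6.96 × 10⁸ m)³) = 1410 kg/m³
d_R = 1.26 × 6.96 × 10⁵ km × (1410/925)^(1/3)
    = 1.01 × 10⁶ km

1.01 × 10⁶ km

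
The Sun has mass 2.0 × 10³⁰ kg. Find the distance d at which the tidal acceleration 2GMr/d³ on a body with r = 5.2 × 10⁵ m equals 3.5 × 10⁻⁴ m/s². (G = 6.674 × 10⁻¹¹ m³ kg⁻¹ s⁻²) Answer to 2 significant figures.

2GMr/d³ = a_tidal  ⇒  d = (2GMr / a_tidal)^(1/3)
d = (2 × 6.674×10⁻¹¹ × (2.0 × 10³⁰) × (5.2 × 10⁵) / (3.5 × 10⁻⁴))^(1/3)
  = 7.3 × 10⁹ m

7.3 × 10⁹ m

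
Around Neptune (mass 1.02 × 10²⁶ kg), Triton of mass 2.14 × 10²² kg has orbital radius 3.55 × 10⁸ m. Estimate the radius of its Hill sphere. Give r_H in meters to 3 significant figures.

r_H ≈ a (m/3M)^(1/3)
    = (3.55 × 10⁸) × (2.14 × 10²² / (3 × 1.02 × 10²⁶))^(1/3)
    = 1.46 × 10⁷ m

1.46 × 10⁷ m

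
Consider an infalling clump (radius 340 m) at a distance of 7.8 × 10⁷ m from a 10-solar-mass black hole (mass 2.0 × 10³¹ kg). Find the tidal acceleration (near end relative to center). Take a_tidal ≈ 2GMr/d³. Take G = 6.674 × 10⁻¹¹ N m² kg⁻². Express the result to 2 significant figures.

1.9 m/s²

Δg = 2GMr/d³
   = 2 × (6.674 × 10⁻¹¹) × (2.0 × 10³¹) × (340) / (7.8 × 10⁷)³
   = 1.9 m/s²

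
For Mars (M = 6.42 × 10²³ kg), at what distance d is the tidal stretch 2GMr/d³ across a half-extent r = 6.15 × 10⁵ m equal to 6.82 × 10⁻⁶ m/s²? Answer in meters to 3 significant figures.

2GMr/d³ = a_tidal  ⇒  d = (2GMr / a_tidal)^(1/3)
d = (2 × 6.674×10⁻¹¹ × (6.42 × 10²³) × (6.15 × 10⁵) / (6.82 × 10⁻⁶))^(1/3)
  = 1.98 × 10⁸ m

1.98 × 10⁸ m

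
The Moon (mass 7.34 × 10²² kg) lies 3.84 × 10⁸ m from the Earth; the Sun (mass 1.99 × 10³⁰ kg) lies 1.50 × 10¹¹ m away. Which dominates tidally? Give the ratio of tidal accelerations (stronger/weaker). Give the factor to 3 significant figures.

The Moon, by a factor of ≈ 2.20

Tidal acceleration ∝ M/d³, so compare M/d³ for each.
The Moon: (7.34 × 10²²) / (3.84 × 10⁸)³ = 1.296 × 10⁻³
The Sun: (1.99 × 10³⁰) / (1.50 × 10¹¹)³ = 5.896 × 10⁻⁴
Ratio (larger/smaller) = 2.20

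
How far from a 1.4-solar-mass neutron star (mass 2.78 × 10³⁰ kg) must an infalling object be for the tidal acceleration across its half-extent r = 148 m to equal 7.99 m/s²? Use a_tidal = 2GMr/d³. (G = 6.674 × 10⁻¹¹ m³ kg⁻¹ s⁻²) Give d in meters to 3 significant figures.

2GMr/d³ = a_tidal  ⇒  d = (2GMr / a_tidal)^(1/3)
d = (2 × 6.674×10⁻¹¹ × (2.78 × 10³⁰) × (148) / (7.99))^(1/3)
  = 1.90 × 10⁷ m

1.90 × 10⁷ m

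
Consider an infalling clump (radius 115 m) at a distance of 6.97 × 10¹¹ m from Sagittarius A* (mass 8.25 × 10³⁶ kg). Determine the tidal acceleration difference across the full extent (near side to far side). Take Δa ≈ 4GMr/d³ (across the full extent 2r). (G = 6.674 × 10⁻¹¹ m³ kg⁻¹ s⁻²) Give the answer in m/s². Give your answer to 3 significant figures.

Δa = 4GMr/d³
   = 4 × (6.674 × 10⁻¹¹) × (8.25 × 10³⁶) × (115) / (6.97 × 10¹¹)³
   = 7.48 × 10⁻⁷ m/s²

7.48 × 10⁻⁷ m/s²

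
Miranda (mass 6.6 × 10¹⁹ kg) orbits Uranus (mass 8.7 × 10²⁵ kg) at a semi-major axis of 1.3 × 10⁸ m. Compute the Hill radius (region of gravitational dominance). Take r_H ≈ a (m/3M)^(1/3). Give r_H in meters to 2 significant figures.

r_H ≈ a (m/3M)^(1/3)
    = (1.3 × 10⁸) × (6.6 × 10¹⁹ / (3 × 8.7 × 10²⁵))^(1/3)
    = 8.2 × 10⁵ m

8.2 × 10⁵ m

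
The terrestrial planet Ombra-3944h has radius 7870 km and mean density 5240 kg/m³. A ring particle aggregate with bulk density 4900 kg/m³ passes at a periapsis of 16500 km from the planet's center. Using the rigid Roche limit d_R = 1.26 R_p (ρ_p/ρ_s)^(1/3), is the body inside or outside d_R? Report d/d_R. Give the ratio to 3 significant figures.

outside; d/d_R ≈ 1.63

d_R = 1.26 × (7870 km) × (5240/4900)^(1/3) = 10140 km
d/d_R = (16500) / (10140) = 1.63
Since d/d_R > 1, the body is outside the Roche limit.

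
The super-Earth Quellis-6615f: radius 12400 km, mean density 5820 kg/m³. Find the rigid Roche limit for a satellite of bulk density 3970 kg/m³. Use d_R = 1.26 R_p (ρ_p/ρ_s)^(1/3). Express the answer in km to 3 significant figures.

d_R = 1.26 × 12400 km × (5820/3970)^(1/3)
    = 17700 km

17700 km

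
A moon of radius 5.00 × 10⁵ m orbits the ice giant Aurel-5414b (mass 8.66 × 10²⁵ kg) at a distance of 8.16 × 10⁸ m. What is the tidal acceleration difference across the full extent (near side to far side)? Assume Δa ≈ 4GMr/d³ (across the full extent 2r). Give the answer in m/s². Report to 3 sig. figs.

a_tidal = 4GMr/d³
        = 4 × (6.674 × 10⁻¹¹) × (8.66 × 10²⁵) × (5.00 × 10⁵) / (8.16 × 10⁸)³
        = 2.13 × 10⁻⁵ m/s²

2.13 × 10⁻⁵ m/s²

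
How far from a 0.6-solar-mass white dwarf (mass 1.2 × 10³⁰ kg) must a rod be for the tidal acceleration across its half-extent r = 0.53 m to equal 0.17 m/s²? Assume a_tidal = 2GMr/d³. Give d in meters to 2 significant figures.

2GMr/d³ = a_tidal  ⇒  d = (2GMr / a_tidal)^(1/3)
d = (2 × 6.674×10⁻¹¹ × (1.2 × 10³⁰) × (0.53) / (0.17))^(1/3)
  = 7.9 × 10⁶ m

7.9 × 10⁶ m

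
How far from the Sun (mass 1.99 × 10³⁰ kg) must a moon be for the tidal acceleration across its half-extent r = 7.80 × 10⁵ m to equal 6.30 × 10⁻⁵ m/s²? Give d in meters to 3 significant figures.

2GMr/d³ = a_tidal  ⇒  d = (2GMr / a_tidal)^(1/3)
d = (2 × 6.674×10⁻¹¹ × (1.99 × 10³⁰) × (7.80 × 10⁵) / (6.30 × 10⁻⁵))^(1/3)
  = 1.49 × 10¹⁰ m

1.49 × 10¹⁰ m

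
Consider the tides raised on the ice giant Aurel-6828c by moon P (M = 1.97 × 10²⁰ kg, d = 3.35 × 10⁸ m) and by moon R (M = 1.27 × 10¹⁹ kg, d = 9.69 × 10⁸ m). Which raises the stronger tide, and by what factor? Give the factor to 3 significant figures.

Moon P, by a factor of ≈ 375

The tide-raising term goes as M/d³ (the gradient of a 1/d² field).
Moon P: (1.97 × 10²⁰) / (3.35 × 10⁸)³ = 5.240 × 10⁻⁶
Moon R: (1.27 × 10¹⁹) / (9.69 × 10⁸)³ = 1.396 × 10⁻⁸
Ratio (larger/smaller) = 375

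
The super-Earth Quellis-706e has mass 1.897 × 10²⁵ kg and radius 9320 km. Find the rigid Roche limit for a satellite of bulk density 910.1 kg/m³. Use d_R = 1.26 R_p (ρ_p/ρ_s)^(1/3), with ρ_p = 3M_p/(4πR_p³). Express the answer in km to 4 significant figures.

21510 km

ρ_p = 3M_p/(4πR_p³) = 3 × (1.897 × 10²⁵) / (4π × (9.320 × 10⁶ m)³) = 5594 kg/m³
d_R = 1.26 × 9320 km × (5594/910.1)^(1/3)
    = 21510 km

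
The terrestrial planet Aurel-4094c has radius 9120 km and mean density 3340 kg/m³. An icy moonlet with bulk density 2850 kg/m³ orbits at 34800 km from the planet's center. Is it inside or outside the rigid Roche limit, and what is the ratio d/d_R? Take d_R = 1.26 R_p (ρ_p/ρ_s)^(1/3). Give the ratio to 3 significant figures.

outside; d/d_R ≈ 2.87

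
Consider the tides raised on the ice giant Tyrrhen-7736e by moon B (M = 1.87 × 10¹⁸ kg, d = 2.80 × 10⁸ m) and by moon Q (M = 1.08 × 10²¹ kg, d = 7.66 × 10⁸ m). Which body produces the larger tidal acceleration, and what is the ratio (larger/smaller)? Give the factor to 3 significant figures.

The tide-raising term goes as M/d³ (the gradient of a 1/d² field).
Moon B: (1.87 × 10¹⁸) / (2.80 × 10⁸)³ = 8.519 × 10⁻⁸
Moon Q: (1.08 × 10²¹) / (7.66 × 10⁸)³ = 2.403 × 10⁻⁶
Ratio (larger/smaller) = 28.2

Moon Q, by a factor of ≈ 28.2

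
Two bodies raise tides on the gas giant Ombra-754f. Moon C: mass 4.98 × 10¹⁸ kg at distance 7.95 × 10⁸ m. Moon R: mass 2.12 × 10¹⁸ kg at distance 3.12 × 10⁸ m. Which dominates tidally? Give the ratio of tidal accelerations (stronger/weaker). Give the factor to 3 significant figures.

Moon R, by a factor of ≈ 7.04

Tidal stretch scales as M/d³; compute that for each body.
Moon C: (4.98 × 10¹⁸) / (7.95 × 10⁸)³ = 9.911 × 10⁻⁹
Moon R: (2.12 × 10¹⁸) / (3.12 × 10⁸)³ = 6.980 × 10⁻⁸
Ratio (larger/smaller) = 7.04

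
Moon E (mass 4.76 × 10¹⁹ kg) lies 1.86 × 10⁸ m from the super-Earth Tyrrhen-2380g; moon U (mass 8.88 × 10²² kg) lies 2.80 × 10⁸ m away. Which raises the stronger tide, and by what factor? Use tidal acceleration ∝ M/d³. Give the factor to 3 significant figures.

Compare M/d³ for the two perturbers:
Moon E: (4.76 × 10¹⁹) / (1.86 × 10⁸)³ = 7.397 × 10⁻⁶
Moon U: (8.88 × 10²²) / (2.80 × 10⁸)³ = 4.045 × 10⁻³
Ratio (larger/smaller) = 547

Moon U, by a factor of ≈ 547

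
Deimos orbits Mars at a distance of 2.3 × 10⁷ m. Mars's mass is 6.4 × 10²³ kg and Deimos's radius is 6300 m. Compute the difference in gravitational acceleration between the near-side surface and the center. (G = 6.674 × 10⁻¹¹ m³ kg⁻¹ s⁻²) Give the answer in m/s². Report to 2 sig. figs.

Since r ≪ d, expand the inverse-square field across one radius to get the leading 2GMr/d³ term.
Δg = 2GMr/d³
   = 2 × (6.674 × 10⁻¹¹) × (6.4 × 10²³) × (6300) / (2.3 × 10⁷)³
   = 4.4 × 10⁻⁵ m/s²

4.4 × 10⁻⁵ m/s²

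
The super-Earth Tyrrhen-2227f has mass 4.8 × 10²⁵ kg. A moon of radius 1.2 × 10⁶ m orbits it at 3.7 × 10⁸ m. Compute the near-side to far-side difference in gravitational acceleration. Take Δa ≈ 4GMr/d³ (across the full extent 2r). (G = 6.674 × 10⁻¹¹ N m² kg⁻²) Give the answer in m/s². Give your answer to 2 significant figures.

a_tidal = 4GMr/d³
        = 4 × (6.674 × 10⁻¹¹) × (4.8 × 10²⁵) × (1.2 × 10⁶) / (3.7 × 10⁸)³
        = 3.0 × 10⁻⁴ m/s²

3.0 × 10⁻⁴ m/s²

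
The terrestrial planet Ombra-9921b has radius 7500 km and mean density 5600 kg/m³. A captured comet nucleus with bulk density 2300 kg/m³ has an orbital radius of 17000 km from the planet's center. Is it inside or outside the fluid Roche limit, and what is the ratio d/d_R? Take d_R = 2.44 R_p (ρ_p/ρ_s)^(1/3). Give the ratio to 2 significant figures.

inside; d/d_R ≈ 0.69

d_R = 2.44 × (7500 km) × (5600/2300)^(1/3) = 24620 km
d/d_R = (17000) / (24620) = 0.69
Since d/d_R < 1, the body is inside the Roche limit.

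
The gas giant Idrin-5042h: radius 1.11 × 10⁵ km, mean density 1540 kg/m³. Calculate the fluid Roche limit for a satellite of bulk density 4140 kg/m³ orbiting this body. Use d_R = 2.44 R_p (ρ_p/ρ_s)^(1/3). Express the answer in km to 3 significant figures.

1.95 × 10⁵ km

d_R = 2.44 × 1.11 × 10⁵ km × (1540/4140)^(1/3)
    = 1.95 × 10⁵ km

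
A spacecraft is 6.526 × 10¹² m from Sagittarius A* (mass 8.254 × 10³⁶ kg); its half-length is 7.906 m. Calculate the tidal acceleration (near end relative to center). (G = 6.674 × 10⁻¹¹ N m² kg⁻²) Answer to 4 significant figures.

Δg = 2GMr/d³
   = 2 × (6.674 × 10⁻¹¹) × (8.254 × 10³⁶) × (7.906) / (6.526 × 10¹²)³
   = 3.134 × 10⁻¹¹ m/s²

3.134 × 10⁻¹¹ m/s²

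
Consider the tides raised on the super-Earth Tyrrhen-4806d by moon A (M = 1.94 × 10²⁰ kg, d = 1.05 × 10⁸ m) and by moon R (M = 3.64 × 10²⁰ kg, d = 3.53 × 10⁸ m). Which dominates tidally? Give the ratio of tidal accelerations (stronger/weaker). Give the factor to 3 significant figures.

Tidal stretch scales as M/d³; compute that for each body.
Moon A: (1.94 × 10²⁰) / (1.05 × 10⁸)³ = 1.676 × 10⁻⁴
Moon R: (3.64 × 10²⁰) / (3.53 × 10⁸)³ = 8.275 × 10⁻⁶
Ratio (larger/smaller) = 20.3

Moon A, by a factor of ≈ 20.3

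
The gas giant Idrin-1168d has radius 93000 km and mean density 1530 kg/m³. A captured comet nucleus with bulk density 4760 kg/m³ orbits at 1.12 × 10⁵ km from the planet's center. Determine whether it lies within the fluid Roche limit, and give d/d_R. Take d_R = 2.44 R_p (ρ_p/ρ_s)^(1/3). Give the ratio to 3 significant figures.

inside; d/d_R ≈ 0.721

d_R = 2.44 × (93000 km) × (1530/4760)^(1/3) = 1.554 × 10⁵ km
d/d_R = (1.12 × 10⁵) / (1.554 × 10⁵) = 0.721
Since d/d_R < 1, the body is inside the Roche limit.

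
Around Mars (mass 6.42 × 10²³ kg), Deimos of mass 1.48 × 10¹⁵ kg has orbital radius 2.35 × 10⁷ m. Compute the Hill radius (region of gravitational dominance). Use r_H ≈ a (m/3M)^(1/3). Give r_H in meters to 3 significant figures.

2.15 × 10⁴ m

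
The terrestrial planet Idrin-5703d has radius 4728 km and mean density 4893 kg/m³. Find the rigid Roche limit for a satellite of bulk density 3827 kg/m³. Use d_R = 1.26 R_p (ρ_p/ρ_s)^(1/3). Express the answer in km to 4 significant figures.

6466 km

d_R = 1.26 × 4728 km × (4893/3827)^(1/3)
    = 6466 km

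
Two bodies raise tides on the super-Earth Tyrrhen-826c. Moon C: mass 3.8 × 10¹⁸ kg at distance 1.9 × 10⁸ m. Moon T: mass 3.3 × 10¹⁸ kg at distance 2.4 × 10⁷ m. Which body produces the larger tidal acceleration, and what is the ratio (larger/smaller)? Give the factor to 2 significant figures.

Moon T, by a factor of ≈ 430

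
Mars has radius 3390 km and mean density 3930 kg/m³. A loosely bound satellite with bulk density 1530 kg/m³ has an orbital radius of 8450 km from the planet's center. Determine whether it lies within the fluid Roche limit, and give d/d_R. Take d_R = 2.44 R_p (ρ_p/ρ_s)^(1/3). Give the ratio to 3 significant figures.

inside; d/d_R ≈ 0.746

d_R = 2.44 × (3390 km) × (3930/1530)^(1/3) = 11330 km
d/d_R = (8450) / (11330) = 0.746
Since d/d_R < 1, the body is inside the Roche limit.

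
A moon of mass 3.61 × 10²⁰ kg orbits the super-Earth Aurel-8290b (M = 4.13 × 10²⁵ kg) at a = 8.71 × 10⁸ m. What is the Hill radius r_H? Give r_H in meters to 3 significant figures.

r_H ≈ a (m/3M)^(1/3)
    = (8.71 × 10⁸) × (3.61 × 10²⁰ / (3 × 4.13 × 10²⁵))^(1/3)
    = 1.24 × 10⁷ m

1.24 × 10⁷ m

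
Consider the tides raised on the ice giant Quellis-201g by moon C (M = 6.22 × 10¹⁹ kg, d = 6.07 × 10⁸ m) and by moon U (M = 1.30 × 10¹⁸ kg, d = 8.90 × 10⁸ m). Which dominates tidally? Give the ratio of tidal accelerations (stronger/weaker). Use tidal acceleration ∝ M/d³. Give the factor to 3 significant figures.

Moon C, by a factor of ≈ 151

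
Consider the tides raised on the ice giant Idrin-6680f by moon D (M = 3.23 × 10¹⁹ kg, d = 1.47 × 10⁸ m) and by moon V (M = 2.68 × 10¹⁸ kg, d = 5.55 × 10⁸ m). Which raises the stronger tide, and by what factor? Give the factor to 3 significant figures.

Moon D, by a factor of ≈ 649

Tidal acceleration ∝ M/d³, so compare M/d³ for each.
Moon D: (3.23 × 10¹⁹) / (1.47 × 10⁸)³ = 1.017 × 10⁻⁵
Moon V: (2.68 × 10¹⁸) / (5.55 × 10⁸)³ = 1.568 × 10⁻⁸
Ratio (larger/smaller) = 649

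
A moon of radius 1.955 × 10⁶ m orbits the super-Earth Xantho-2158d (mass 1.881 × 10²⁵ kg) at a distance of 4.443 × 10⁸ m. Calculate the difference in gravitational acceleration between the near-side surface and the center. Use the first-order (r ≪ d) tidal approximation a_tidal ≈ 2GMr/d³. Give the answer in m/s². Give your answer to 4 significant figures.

Δa = 2GMr/d³
   = 2 × (6.674 × 10⁻¹¹) × (1.881 × 10²⁵) × (1.955 × 10⁶) / (4.443 × 10⁸)³
   = 5.597 × 10⁻⁵ m/s²

5.597 × 10⁻⁵ m/s²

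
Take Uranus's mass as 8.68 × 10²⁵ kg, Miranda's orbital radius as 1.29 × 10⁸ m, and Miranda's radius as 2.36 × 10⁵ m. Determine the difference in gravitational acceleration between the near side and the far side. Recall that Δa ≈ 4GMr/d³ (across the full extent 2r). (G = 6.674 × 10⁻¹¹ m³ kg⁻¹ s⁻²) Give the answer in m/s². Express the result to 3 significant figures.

2.55 × 10⁻³ m/s²

Near-to-far spans 2r, so the tidal difference is twice the near-to-center value: 4GMr/d³.
Δa = 4GMr/d³
   = 4 × (6.674 × 10⁻¹¹) × (8.68 × 10²⁵) × (2.36 × 10⁵) / (1.29 × 10⁸)³
   = 2.55 × 10⁻³ m/s²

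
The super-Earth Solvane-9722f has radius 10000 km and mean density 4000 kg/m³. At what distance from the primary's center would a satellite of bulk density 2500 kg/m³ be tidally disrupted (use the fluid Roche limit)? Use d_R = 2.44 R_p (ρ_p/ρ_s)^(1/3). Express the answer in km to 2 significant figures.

d_R = 2.44 × 10000 km × (4000/2500)^(1/3)
    = 29000 km

29000 km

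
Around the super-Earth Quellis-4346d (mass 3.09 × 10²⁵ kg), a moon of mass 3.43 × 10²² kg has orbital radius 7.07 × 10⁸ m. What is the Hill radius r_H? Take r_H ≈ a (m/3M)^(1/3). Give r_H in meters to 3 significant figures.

r_H ≈ a (m/3M)^(1/3)
    = (7.07 × 10⁸) × (3.43 × 10²² / (3 × 3.09 × 10²⁵))^(1/3)
    = 5.08 × 10⁷ m

5.08 × 10⁷ m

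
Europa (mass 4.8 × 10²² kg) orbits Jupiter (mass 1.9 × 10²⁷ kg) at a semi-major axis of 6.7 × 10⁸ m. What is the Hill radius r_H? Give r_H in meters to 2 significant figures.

1.4 × 10⁷ m

r_H ≈ a (m/3M)^(1/3)
    = (6.7 × 10⁸) × (4.8 × 10²² / (3 × 1.9 × 10²⁷))^(1/3)
    = 1.4 × 10⁷ m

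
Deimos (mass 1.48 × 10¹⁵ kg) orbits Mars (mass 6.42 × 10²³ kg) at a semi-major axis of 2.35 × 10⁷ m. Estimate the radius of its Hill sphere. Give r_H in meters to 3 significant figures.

2.15 × 10⁴ m

r_H ≈ a (m/3M)^(1/3)
    = (2.35 × 10⁷) × (1.48 × 10¹⁵ / (3 × 6.42 × 10²³))^(1/3)
    = 2.15 × 10⁴ m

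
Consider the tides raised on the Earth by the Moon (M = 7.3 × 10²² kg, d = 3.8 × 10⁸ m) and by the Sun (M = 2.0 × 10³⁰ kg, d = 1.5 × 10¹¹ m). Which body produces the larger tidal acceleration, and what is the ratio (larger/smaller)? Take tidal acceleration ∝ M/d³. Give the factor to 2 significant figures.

The tide-raising term goes as M/d³ (the gradient of a 1/d² field).
The Moon: (7.3 × 10²²) / (3.8 × 10⁸)³ = 1.330 × 10⁻³
The Sun: (2.0 × 10³⁰) / (1.5 × 10¹¹)³ = 5.926 × 10⁻⁴
Ratio (larger/smaller) = 2.2

The Moon, by a factor of ≈ 2.2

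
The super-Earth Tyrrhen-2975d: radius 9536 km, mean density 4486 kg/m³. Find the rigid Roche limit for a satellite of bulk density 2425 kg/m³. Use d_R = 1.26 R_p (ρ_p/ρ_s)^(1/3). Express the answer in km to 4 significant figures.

14750 km

d_R = 1.26 × 9536 km × (4486/2425)^(1/3)
    = 14750 km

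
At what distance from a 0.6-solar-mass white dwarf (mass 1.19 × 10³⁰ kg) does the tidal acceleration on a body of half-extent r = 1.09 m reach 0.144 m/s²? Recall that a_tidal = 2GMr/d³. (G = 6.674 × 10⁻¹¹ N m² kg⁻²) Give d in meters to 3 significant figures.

1.06 × 10⁷ m

2GMr/d³ = a_tidal  ⇒  d = (2GMr / a_tidal)^(1/3)
d = (2 × 6.674×10⁻¹¹ × (1.19 × 10³⁰) × (1.09) / (0.144))^(1/3)
  = 1.06 × 10⁷ m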